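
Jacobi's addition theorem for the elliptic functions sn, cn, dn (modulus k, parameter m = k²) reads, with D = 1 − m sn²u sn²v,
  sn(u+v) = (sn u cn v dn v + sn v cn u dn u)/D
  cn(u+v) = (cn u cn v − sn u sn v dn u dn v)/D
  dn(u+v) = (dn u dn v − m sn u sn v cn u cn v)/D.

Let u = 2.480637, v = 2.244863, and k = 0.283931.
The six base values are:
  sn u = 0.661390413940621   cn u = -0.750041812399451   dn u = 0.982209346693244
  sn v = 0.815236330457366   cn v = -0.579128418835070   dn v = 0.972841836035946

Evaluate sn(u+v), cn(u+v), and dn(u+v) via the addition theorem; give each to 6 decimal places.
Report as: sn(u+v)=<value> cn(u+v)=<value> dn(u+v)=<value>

m = k² = 0.080616812761
D = 1 − m·sn²u·sn²v = 0.9765626520781059
sn(u+v) = (sn u·cn v·dn v + sn v·cn u·dn u)/D = -0.9732106317432826/0.9765626520781059 = -0.9965675317116722
cn(u+v) = (cn u·cn v − sn u·sn v·dn u·dn v)/D = -0.08084355073637342/0.9765626520781059 = -0.08278378306229504
dn(u+v) = (dn u·dn v − m·sn u·sn v·cn u·cn v)/D = 0.9366532396538227/0.9765626520781059 = 0.9591327680417055

sn(u+v)=-0.996568 cn(u+v)=-0.082784 dn(u+v)=0.959133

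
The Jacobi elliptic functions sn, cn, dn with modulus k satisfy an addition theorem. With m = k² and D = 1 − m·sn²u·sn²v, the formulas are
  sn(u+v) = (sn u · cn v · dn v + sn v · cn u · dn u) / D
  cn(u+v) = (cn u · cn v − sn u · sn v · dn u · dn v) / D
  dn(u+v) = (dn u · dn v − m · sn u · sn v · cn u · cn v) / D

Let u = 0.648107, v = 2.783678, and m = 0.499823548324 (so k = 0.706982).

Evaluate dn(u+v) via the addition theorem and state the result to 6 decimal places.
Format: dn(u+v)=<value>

sn u = 0.5870465260497172, cn u = 0.8095531954436093, dn u = 0.9098071210660415
sn v = 0.7638259293931424, cn v = -0.6454223032919626, dn v = 0.8416578414080007
m = k² = 0.499823548324
D = 1 − m·sn²u·sn²v = 0.8995035889524673
dn(u+v) = (dn u·dn v − m·sn u·sn v·cn u·cn v)/D = 0.8828506382422708/0.8995035889524673 = 0.9814865099875922

dn(u+v)=0.981487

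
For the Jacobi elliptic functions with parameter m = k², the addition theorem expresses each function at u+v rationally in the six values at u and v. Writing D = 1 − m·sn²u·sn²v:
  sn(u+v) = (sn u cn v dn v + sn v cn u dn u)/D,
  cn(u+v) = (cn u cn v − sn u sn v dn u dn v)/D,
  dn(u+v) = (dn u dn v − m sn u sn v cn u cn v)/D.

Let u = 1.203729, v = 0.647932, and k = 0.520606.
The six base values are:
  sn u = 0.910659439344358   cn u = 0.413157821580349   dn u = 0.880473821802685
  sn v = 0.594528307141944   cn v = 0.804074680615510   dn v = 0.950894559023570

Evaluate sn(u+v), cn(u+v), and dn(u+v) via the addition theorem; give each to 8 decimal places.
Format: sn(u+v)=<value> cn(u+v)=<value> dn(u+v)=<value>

sn(u+v)=0.99131203 cn(u+v)=-0.13153122 dn(u+v)=0.85653859

m = k² = 0.271030607236
D = 1 − m·sn²u·sn²v = 0.9205533845866036
sn(u+v) = (sn u·cn v·dn v + sn v·cn u·dn u)/D = 0.9125556428068771/0.9205533845866036 = 0.9913120282716487
cn(u+v) = (cn u·cn v − sn u·sn v·dn u·dn v)/D = -0.1210815124417377/0.9205533845866036 = -0.1315312229242547
dn(u+v) = (dn u·dn v − m·sn u·sn v·cn u·cn v)/D = 0.7884894934804384/0.9205533845866036 = 0.8565385850322286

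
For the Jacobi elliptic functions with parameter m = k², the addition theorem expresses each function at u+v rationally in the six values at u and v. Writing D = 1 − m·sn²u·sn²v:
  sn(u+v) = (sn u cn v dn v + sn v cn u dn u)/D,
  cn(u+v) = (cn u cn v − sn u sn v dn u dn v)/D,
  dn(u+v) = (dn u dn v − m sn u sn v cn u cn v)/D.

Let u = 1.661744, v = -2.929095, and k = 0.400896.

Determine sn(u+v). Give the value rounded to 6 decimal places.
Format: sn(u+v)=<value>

sn(u+v)=-0.941766

sn u = 0.9998077984422957, cn u = -0.01960525883455522, dn u = 0.9161572854014118
sn v = -0.3433257358040557, cn v = -0.9392163963297296, dn v = 0.9904826119523404
m = k² = 0.160717602816
D = 1 − m·sn²u·sn²v = 0.981063086087843
sn(u+v) = (sn u·cn v·dn v + sn v·cn u·dn u)/D = -0.9239320631901332/0.981063086087843 = -0.9417662088117803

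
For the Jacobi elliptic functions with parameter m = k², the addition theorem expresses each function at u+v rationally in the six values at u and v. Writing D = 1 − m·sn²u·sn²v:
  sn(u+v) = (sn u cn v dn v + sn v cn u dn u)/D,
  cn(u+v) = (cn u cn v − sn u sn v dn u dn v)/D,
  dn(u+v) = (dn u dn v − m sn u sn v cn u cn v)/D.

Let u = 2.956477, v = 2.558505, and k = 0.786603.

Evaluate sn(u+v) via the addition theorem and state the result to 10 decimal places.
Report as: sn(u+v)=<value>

sn u = 0.7858296217835539, cn u = -0.6184430495425724, dn u = 0.786071219529679
sn v = 0.9301780360499457, cn v = -0.367108732190159, dn v = 0.6816473850967594
m = k² = 0.618744279609
D = 1 − m·sn²u·sn²v = 0.6694020557199502
sn(u+v) = (sn u·cn v·dn v + sn v·cn u·dn u)/D = -0.6488420016551219/0.6694020557199502 = -0.9692859412528757

sn(u+v)=-0.9692859413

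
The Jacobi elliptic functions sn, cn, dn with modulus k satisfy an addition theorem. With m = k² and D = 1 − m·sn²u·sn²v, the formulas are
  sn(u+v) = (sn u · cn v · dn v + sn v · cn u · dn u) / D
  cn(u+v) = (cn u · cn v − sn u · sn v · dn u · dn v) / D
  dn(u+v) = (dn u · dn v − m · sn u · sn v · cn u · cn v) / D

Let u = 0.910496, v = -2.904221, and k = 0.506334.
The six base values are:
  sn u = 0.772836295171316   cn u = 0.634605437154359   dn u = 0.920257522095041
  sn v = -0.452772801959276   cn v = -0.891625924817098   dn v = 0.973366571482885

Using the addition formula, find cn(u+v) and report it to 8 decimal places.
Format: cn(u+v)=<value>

cn(u+v)=-0.26057089

m = k² = 0.256374119556
D = 1 − m·sn²u·sn²v = 0.9686086593648903
cn(u+v) = (cn u·cn v − sn u·sn v·dn u·dn v)/D = -0.2523912189153427/0.9686086593648903 = -0.26057088843376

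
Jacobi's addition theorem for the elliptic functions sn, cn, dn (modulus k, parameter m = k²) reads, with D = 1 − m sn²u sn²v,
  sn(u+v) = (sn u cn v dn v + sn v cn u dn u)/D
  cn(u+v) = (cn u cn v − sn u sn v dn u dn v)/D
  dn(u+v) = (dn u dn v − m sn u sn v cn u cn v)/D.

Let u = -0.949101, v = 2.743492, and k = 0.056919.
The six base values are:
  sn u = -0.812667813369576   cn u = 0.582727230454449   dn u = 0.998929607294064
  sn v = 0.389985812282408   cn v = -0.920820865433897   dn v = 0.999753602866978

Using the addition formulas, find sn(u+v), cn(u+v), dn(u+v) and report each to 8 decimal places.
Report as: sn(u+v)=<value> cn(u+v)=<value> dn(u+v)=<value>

m = k² = 0.003239772561
D = 1 − m·sn²u·sn²v = 0.999674584483711
sn(u+v) = (sn u·cn v·dn v + sn v·cn u·dn u)/D = 0.975149194786548/0.999674584483711 = 0.9754666267625186
cn(u+v) = (cn u·cn v − sn u·sn v·dn u·dn v)/D = -0.2200757205368809/0.999674584483711 = -0.2201473599036636
dn(u+v) = (dn u·dn v − m·sn u·sn v·cn u·cn v)/D = 0.9981325179820927/0.999674584483711 = 0.9984574315226642

sn(u+v)=0.97546663 cn(u+v)=-0.22014736 dn(u+v)=0.99845743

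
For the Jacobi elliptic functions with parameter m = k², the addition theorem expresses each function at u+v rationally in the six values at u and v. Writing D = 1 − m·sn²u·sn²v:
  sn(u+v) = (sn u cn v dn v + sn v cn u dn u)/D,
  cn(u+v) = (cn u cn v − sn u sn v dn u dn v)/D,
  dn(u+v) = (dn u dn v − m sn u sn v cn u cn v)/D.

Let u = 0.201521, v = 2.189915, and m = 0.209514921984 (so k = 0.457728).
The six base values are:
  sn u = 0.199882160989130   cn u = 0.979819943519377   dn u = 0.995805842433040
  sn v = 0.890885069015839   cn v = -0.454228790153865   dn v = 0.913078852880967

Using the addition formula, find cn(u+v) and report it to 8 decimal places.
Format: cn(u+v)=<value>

m = k² = 0.209514921984
D = 1 − m·sn²u·sn²v = 0.9933563553927073
cn(u+v) = (cn u·cn v − sn u·sn v·dn u·dn v)/D = -0.6069742908937692/0.9933563553927073 = -0.6110337821856606

cn(u+v)=-0.61103378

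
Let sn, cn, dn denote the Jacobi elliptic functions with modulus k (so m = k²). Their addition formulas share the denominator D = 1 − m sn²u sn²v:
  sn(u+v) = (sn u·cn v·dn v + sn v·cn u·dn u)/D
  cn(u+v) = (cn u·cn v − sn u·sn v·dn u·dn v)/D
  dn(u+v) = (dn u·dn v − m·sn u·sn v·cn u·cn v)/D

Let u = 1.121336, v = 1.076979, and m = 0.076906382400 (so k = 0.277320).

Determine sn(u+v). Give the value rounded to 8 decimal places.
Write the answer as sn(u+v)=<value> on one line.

sn(u+v)=0.83918901

sn u = 0.8944981871617142, cn u = 0.4470715749904112, dn u = 0.9687440975013651
sn v = 0.8744524838834949, cn v = 0.4851111763606216, dn v = 0.9701506151197193
m = k² = 0.0769063824
D = 1 − m·sn²u·sn²v = 0.9529463038231838
sn(u+v) = (sn u·cn v·dn v + sn v·cn u·dn u)/D = 0.7997020700175845/0.9529463038231838 = 0.8391890149625541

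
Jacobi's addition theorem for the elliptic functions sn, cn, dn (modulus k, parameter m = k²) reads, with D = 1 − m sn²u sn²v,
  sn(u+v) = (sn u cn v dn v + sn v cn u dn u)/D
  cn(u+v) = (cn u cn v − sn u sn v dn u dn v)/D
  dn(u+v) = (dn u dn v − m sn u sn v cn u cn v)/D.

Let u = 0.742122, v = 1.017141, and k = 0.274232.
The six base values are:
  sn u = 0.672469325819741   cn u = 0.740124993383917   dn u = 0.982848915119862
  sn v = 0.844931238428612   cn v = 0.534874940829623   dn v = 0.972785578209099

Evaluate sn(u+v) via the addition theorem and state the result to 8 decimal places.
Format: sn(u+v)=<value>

m = k² = 0.075203189824
D = 1 − m·sn²u·sn²v = 0.9757213824356051
sn(u+v) = (sn u·cn v·dn v + sn v·cn u·dn u)/D = 0.9645275326202217/0.9757213824356051 = 0.9885276165748861

sn(u+v)=0.98852762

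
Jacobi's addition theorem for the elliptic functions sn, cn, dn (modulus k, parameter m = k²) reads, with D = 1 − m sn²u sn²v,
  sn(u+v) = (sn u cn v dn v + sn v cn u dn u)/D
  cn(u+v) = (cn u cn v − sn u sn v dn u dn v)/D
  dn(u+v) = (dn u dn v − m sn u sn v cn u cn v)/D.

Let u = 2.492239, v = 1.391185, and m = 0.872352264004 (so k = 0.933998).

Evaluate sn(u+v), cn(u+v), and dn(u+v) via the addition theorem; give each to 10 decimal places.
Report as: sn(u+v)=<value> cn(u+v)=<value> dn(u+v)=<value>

sn(u+v)=0.7912544231 cn(u+v)=-0.6114870709 dn(u+v)=0.6736724628

sn u = 0.9999484934957733, cn u = -0.01014940173278402, dn u = 0.3574039693580157
sn v = 0.901209090575809, cn v = 0.4333845579430852, dn v = 0.5399026168141994
m = k² = 0.872352264004
D = 1 − m·sn²u·sn²v = 0.2915678190116979
sn(u+v) = (sn u·cn v·dn v + sn v·cn u·dn u)/D = 0.2307043264288501/0.2915678190116979 = 0.791254423107627
cn(u+v) = (cn u·cn v − sn u·sn v·dn u·dn v)/D = -0.1782899516244503/0.2915678190116979 = -0.6114870709284182
dn(u+v) = (dn u·dn v − m·sn u·sn v·cn u·cn v)/D = 0.1964212107116749/0.2915678190116979 = 0.673672462816599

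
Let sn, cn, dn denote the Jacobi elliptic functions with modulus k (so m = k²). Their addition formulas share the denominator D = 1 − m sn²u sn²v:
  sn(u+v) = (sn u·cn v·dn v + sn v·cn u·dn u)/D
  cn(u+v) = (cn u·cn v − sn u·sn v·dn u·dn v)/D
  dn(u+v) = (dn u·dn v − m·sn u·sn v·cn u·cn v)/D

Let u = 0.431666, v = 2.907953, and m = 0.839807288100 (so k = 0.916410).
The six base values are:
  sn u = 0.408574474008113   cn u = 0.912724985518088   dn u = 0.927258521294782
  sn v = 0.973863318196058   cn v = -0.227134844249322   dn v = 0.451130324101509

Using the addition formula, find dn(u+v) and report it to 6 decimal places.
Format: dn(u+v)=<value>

dn(u+v)=0.562360

m = k² = 0.8398072881
D = 1 − m·sn²u·sn²v = 0.8670408850388578
dn(u+v) = (dn u·dn v − m·sn u·sn v·cn u·cn v)/D = 0.4875888064980576/0.8670408850388578 = 0.5623596475225104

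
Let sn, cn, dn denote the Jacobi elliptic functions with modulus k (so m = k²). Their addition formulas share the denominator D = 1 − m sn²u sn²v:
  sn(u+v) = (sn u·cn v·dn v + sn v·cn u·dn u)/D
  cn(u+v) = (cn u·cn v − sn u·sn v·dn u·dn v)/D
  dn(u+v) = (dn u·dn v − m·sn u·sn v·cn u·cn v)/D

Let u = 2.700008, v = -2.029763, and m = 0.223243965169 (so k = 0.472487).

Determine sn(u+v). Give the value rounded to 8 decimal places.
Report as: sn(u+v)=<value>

sn(u+v)=0.61314821

sn u = 0.5923601923572355, cn u = -0.8056732603918905, dn u = 0.9600342658863402
sn v = -0.9501130148269678, cn v = -0.3119058496668669, dn v = 0.8935739375201396
m = k² = 0.223243965169
D = 1 − m·sn²u·sn²v = 0.9292865554257107
sn(u+v) = (sn u·cn v·dn v + sn v·cn u·dn u)/D = 0.5697903892760386/0.9292865554257107 = 0.6131482113340323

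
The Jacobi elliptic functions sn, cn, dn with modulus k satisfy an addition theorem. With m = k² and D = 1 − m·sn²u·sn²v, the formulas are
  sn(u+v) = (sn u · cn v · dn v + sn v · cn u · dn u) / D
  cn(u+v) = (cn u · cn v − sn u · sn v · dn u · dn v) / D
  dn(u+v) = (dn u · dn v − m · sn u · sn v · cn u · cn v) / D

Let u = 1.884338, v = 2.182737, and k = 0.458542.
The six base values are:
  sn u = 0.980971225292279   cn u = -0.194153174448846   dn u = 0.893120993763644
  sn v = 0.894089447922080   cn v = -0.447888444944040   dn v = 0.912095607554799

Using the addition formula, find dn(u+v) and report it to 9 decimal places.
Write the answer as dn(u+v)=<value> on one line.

m = k² = 0.210260765764
D = 1 − m·sn²u·sn²v = 0.8382543098358526
dn(u+v) = (dn u·dn v − m·sn u·sn v·cn u·cn v)/D = 0.7985752263809676/0.8382543098358526 = 0.952664623385408

dn(u+v)=0.952664623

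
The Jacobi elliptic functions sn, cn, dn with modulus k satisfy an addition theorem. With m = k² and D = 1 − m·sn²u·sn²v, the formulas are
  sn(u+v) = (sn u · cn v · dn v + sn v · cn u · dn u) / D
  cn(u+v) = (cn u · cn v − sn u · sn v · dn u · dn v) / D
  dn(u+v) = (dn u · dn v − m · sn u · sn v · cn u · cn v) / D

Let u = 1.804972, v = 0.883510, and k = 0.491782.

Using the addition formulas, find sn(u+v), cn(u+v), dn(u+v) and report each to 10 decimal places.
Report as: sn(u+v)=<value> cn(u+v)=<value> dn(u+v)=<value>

sn(u+v)=0.6154853103 cn(u+v)=-0.7881483571 dn(u+v)=0.9530907799

sn u = 0.9942063768402, cn u = -0.1074880470112015, dn u = 0.8723214526068493
sn v = 0.7577344609088879, cn v = 0.6525630136248276, dn v = 0.9279759181708331
m = k² = 0.241849535524
D = 1 − m·sn²u·sn²v = 0.862743656777771
sn(u+v) = (sn u·cn v·dn v + sn v·cn u·dn u)/D = 0.5310060473189456/0.862743656777771 = 0.6154853103205421
cn(u+v) = (cn u·cn v − sn u·sn v·dn u·dn v)/D = -0.6799699956770077/0.862743656777771 = -0.7881483570874369
dn(u+v) = (dn u·dn v − m·sn u·sn v·cn u·cn v)/D = 0.8222730247288402/0.862743656777771 = 0.9530907799425811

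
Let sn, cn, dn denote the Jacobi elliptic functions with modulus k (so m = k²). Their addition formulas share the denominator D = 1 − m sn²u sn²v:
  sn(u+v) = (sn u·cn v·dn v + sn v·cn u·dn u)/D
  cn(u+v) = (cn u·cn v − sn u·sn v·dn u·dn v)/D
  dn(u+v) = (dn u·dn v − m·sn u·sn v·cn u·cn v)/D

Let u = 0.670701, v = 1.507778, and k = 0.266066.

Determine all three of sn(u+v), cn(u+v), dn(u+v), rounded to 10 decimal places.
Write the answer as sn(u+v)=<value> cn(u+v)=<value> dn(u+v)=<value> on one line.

sn u = 0.6189863964580098, cn u = 0.7854017067717179, dn u = 0.9863451714583004
sn v = 0.9960708791450039, cn v = 0.0885596054603848, dn v = 0.9642427518393126
m = k² = 0.070791116356
D = 1 − m·sn²u·sn²v = 0.9730895192144397
sn(u+v) = (sn u·cn v·dn v + sn v·cn u·dn u)/D = 0.8244904600127442/0.9730895192144397 = 0.847291481135613
cn(u+v) = (cn u·cn v − sn u·sn v·dn u·dn v)/D = -0.5168352675204769/0.9730895192144397 = -0.5311281822639607
dn(u+v) = (dn u·dn v − m·sn u·sn v·cn u·cn v)/D = 0.9480403511708172/0.9730895192144397 = 0.9742581051907287

sn(u+v)=0.8472914811 cn(u+v)=-0.5311281823 dn(u+v)=0.9742581052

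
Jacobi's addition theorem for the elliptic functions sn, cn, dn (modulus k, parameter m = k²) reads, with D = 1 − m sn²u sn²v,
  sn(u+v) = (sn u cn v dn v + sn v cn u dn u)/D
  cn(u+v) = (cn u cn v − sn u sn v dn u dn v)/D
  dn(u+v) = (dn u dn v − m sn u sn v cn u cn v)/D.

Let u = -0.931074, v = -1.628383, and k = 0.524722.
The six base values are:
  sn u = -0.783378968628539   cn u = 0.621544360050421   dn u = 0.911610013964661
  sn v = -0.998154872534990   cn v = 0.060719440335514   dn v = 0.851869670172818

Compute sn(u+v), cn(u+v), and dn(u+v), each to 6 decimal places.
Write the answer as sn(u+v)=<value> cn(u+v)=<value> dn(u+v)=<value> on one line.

sn(u+v)=-0.728764 cn(u+v)=-0.684765 dn(u+v)=0.923997

m = k² = 0.275333177284
D = 1 − m·sn²u·sn²v = 0.8316557742906688
sn(u+v) = (sn u·cn v·dn v + sn v·cn u·dn u)/D = -0.6060809183540754/0.8316557742906688 = -0.7287641559045394
cn(u+v) = (cn u·cn v − sn u·sn v·dn u·dn v)/D = -0.5694885840103316/0.8316557742906688 = -0.6847647808326186
dn(u+v) = (dn u·dn v − m·sn u·sn v·cn u·cn v)/D = 0.7684478301433349/0.8316557742906688 = 0.923997468542505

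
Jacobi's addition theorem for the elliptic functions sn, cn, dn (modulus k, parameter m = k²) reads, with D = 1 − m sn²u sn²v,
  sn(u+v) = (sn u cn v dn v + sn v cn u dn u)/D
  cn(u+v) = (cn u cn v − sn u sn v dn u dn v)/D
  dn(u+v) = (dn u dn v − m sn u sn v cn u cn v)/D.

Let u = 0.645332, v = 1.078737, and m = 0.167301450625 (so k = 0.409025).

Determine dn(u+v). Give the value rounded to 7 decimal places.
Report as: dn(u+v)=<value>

sn u = 0.5959549010160331, cn u = 0.8030179051272582, dn u = 0.9698354712857415
sn v = 0.8679596176764638, cn v = 0.4966347773595067, dn v = 0.9348597756051308
m = k² = 0.167301450625
D = 1 − m·sn²u·sn²v = 0.9552363452306438
dn(u+v) = (dn u·dn v − m·sn u·sn v·cn u·cn v)/D = 0.8721477855191111/0.9552363452306438 = 0.9130177990751904

dn(u+v)=0.9130178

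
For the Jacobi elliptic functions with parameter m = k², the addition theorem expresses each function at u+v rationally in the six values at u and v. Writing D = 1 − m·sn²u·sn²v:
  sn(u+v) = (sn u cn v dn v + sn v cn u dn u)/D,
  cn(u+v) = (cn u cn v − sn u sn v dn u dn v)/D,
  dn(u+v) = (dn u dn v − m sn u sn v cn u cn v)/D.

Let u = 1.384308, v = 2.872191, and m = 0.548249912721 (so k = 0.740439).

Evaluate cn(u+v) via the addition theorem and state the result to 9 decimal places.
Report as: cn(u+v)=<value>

cn(u+v)=-0.898972313

sn u = 0.9383682814082194, cn u = 0.3456370472721128, dn u = 0.7191986831212057
sn v = 0.7594257391832605, cn v = -0.6505939952581474, dn v = 0.8269275808955746
m = k² = 0.548249912721
D = 1 − m·sn²u·sn²v = 0.7215829451184023
cn(u+v) = (cn u·cn v − sn u·sn v·dn u·dn v)/D = -0.6486830889433798/0.7215829451184023 = -0.8989723126520672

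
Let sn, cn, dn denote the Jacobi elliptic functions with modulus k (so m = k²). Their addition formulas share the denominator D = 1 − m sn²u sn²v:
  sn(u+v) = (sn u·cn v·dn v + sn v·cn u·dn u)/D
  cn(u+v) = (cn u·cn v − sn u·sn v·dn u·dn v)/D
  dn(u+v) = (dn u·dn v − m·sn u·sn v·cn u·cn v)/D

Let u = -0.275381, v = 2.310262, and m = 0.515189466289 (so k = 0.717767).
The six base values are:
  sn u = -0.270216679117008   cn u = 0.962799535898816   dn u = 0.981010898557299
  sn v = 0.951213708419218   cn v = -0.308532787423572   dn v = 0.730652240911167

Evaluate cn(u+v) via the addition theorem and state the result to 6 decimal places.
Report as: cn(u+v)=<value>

m = k² = 0.515189466289
D = 1 − m·sn²u·sn²v = 0.9659632973681573
cn(u+v) = (cn u·cn v − sn u·sn v·dn u·dn v)/D = -0.1128190931721709/0.9659632973681573 = -0.1167943890617329

cn(u+v)=-0.116794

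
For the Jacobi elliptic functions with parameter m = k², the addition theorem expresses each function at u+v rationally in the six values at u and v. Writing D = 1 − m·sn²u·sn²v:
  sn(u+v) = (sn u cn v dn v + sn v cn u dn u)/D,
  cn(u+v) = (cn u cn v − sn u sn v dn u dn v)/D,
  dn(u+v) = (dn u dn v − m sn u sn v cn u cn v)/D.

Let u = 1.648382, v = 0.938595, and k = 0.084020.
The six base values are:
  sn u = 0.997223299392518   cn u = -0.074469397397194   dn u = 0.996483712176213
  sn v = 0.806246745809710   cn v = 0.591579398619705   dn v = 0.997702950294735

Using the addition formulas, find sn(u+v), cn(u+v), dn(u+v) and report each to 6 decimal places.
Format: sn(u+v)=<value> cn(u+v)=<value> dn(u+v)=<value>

sn(u+v)=0.531176 cn(u+v)=-0.847261 dn(u+v)=0.999004

m = k² = 0.0070593604
D = 1 − m·sn²u·sn²v = 0.9954366252217645
sn(u+v) = (sn u·cn v·dn v + sn v·cn u·dn u)/D = 0.5287520567852835/0.9954366252217645 = 0.5311760120012537
cn(u+v) = (cn u·cn v − sn u·sn v·dn u·dn v)/D = -0.8433951252397823/0.9954366252217645 = -0.8472614969856968
dn(u+v) = (dn u·dn v − m·sn u·sn v·cn u·cn v)/D = 0.994444783667912/0.9954366252217645 = 0.9990036115522356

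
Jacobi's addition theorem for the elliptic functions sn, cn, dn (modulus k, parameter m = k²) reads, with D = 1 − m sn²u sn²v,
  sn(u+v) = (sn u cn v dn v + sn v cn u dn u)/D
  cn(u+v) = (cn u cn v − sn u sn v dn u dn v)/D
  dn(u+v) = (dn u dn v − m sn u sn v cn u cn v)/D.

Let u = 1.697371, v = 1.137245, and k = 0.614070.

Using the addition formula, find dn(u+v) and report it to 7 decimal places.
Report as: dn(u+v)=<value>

sn u = 0.9987006113700256, cn u = 0.05096164095804934, dn u = 0.7898717303880754
sn v = 0.8753501336595, cn v = 0.4834895484933417, dn v = 0.8432470121447697
m = k² = 0.3770819649
D = 1 − m·sn²u·sn²v = 0.7118159119981539
dn(u+v) = (dn u·dn v − m·sn u·sn v·cn u·cn v)/D = 0.6579345953181728/0.7118159119981539 = 0.9243044222926547

dn(u+v)=0.9243044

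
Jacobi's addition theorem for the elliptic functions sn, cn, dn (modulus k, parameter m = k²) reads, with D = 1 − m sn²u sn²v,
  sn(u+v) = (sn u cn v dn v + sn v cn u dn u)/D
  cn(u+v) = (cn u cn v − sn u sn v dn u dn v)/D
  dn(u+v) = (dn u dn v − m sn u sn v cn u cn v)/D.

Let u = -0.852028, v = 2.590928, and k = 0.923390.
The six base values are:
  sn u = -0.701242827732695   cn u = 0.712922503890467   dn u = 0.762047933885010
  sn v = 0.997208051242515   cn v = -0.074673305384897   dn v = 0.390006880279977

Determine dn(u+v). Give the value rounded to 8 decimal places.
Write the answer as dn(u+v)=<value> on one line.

dn(u+v)=0.45529509

m = k² = 0.8526490921
D = 1 − m·sn²u·sn²v = 0.5830550182399428
dn(u+v) = (dn u·dn v − m·sn u·sn v·cn u·cn v)/D = 0.2654620868127384/0.5830550182399428 = 0.4552950896710979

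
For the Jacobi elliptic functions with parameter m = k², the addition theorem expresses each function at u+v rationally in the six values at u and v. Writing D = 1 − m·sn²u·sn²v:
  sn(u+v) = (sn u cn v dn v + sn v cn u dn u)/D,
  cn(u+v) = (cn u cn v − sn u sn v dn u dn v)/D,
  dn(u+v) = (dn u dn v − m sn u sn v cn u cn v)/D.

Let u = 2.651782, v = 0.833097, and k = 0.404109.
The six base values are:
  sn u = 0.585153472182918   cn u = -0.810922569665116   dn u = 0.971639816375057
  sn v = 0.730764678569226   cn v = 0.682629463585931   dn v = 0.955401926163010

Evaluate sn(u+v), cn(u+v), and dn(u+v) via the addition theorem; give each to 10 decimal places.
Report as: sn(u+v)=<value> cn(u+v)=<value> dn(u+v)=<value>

sn(u+v)=-0.2001349520 cn(u+v)=-0.9797683405 dn(u+v)=0.9967241436

m = k² = 0.163304083881
D = 1 − m·sn²u·sn²v = 0.9701398686599676
sn(u+v) = (sn u·cn v·dn v + sn v·cn u·dn u)/D = -0.1941588960913965/0.9701398686599676 = -0.2001349520451971
cn(u+v) = (cn u·cn v − sn u·sn v·dn u·dn v)/D = -0.9505123291321105/0.9701398686599676 = -0.979768340461084
dn(u+v) = (dn u·dn v − m·sn u·sn v·cn u·cn v)/D = 0.9669618297367535/0.9701398686599676 = 0.9967241435736438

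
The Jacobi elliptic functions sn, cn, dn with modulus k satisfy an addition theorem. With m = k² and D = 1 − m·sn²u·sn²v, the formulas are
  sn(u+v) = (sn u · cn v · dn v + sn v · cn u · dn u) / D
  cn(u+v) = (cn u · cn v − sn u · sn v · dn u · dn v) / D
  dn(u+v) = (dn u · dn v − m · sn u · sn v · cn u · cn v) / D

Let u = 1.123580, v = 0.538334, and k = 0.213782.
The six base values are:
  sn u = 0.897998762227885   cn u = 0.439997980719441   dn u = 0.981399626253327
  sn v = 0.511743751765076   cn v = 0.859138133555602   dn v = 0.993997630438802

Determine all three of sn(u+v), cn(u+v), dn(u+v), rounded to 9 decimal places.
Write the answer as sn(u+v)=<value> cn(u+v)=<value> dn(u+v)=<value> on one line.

m = k² = 0.045702743524
D = 1 − m·sn²u·sn²v = 0.9903484104380442
sn(u+v) = (sn u·cn v·dn v + sn v·cn u·dn u)/D = 0.9878521641275897/0.9903484104380442 = 0.9974794261452387
cn(u+v) = (cn u·cn v − sn u·sn v·dn u·dn v)/D = -0.07027144431131716/0.9903484104380442 = -0.07095628525342426
dn(u+v) = (dn u·dn v − m·sn u·sn v·cn u·cn v)/D = 0.9675695659938966/0.9903484104380442 = 0.9769991608972521

sn(u+v)=0.997479426 cn(u+v)=-0.070956285 dn(u+v)=0.976999161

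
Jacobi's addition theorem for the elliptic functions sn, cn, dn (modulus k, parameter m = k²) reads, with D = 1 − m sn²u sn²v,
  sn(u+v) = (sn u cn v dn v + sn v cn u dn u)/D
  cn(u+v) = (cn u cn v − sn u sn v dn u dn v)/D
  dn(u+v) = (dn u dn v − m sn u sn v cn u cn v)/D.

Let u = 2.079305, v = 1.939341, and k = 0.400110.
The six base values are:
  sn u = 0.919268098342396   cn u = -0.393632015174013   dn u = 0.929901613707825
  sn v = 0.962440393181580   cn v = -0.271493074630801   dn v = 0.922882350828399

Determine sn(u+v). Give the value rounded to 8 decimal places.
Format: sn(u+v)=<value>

m = k² = 0.1600880121
D = 1 − m·sn²u·sn²v = 0.8746885159474555
sn(u+v) = (sn u·cn v·dn v + sn v·cn u·dn u)/D = -0.582619054584098/0.8746885159474555 = -0.6660874630930872

sn(u+v)=-0.66608746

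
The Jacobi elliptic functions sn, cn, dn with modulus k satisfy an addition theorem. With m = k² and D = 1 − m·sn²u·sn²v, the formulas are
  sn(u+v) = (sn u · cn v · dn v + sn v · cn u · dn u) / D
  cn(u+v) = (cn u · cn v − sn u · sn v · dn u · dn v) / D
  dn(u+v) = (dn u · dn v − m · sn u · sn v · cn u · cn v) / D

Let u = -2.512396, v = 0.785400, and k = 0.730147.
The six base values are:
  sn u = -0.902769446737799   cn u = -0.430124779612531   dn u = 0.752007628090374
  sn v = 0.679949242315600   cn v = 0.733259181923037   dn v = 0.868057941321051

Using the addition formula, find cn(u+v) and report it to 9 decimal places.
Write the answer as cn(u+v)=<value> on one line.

m = k² = 0.533114641609
D = 1 − m·sn²u·sn²v = 0.7991243461227018
cn(u+v) = (cn u·cn v − sn u·sn v·dn u·dn v)/D = 0.08531163659449446/0.7991243461227018 = 0.1067563978102042

cn(u+v)=0.106756398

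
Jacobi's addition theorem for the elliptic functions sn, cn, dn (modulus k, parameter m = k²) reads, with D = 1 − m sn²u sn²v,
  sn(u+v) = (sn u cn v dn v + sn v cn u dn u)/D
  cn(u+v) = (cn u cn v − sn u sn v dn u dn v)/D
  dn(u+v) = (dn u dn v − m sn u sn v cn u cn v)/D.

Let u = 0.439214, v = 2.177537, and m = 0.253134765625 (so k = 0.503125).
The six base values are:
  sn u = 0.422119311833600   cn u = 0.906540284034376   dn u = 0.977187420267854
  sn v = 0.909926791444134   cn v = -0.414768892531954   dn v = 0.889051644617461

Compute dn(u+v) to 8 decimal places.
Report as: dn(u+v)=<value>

m = k² = 0.253134765625
D = 1 − m·sn²u·sn²v = 0.9626547696057157
dn(u+v) = (dn u·dn v − m·sn u·sn v·cn u·cn v)/D = 0.9053284471984645/0.9626547696057157 = 0.9404497601661175

dn(u+v)=0.94044976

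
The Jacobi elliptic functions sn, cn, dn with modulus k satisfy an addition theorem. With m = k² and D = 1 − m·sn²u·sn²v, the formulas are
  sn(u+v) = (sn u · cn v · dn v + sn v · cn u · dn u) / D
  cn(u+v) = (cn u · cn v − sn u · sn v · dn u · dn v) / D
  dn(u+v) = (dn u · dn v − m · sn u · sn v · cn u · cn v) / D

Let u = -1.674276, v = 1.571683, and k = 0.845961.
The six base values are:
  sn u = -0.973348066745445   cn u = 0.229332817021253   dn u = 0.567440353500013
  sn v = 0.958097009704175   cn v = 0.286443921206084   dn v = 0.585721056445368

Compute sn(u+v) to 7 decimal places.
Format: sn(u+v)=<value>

sn(u+v)=-0.1022853

m = k² = 0.715650013521
D = 1 − m·sn²u·sn²v = 0.3776194752191075
sn(u+v) = (sn u·cn v·dn v + sn v·cn u·dn u)/D = -0.03862492937983719/0.3776194752191075 = -0.1022853213739194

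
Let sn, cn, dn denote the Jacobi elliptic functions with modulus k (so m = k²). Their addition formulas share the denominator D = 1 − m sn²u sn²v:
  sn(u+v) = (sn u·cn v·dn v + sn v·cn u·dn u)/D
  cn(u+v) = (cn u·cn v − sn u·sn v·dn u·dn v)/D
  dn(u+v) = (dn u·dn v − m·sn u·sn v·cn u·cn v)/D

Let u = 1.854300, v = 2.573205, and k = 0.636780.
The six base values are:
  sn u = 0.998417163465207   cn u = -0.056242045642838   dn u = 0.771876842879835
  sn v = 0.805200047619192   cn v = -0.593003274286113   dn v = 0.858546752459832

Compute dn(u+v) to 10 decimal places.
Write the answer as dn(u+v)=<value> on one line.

m = k² = 0.4054887684
D = 1 − m·sn²u·sn²v = 0.737934114956486
dn(u+v) = (dn u·dn v − m·sn u·sn v·cn u·cn v)/D = 0.65182027125109/0.737934114956486 = 0.883304156888757

dn(u+v)=0.8833041569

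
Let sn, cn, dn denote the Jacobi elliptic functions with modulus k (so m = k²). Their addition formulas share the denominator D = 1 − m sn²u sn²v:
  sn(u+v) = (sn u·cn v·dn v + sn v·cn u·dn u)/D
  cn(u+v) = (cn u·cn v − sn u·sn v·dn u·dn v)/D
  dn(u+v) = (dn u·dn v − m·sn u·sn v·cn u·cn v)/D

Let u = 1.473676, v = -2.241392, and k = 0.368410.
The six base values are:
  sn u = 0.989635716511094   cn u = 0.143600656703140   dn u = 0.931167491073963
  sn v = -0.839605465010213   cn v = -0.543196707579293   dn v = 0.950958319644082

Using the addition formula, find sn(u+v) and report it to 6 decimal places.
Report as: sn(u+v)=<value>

m = k² = 0.1357259281
D = 1 − m·sn²u·sn²v = 0.9062947216129551
sn(u+v) = (sn u·cn v·dn v + sn v·cn u·dn u)/D = -0.6234725860101315/0.9062947216129551 = -0.6879358018333395

sn(u+v)=-0.687936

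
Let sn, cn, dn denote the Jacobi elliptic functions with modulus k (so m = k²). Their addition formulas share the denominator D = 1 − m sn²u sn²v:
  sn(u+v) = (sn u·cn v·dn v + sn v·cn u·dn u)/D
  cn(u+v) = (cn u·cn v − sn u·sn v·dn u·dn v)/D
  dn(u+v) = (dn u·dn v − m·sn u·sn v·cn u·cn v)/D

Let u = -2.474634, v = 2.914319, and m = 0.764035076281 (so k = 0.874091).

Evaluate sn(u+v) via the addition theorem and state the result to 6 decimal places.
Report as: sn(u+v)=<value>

sn(u+v)=0.416268

sn u = -0.9897251272944148, cn u = -0.1429831192905455, dn u = 0.5015824842831989
sn v = 0.9288155038578533, cn v = -0.3705425208977805, dn v = 0.5838392623284048
m = k² = 0.764035076281
D = 1 − m·sn²u·sn²v = 0.3543436866689134
sn(u+v) = (sn u·cn v·dn v + sn v·cn u·dn u)/D = 0.1475018034097509/0.3543436866689134 = 0.4162676208411512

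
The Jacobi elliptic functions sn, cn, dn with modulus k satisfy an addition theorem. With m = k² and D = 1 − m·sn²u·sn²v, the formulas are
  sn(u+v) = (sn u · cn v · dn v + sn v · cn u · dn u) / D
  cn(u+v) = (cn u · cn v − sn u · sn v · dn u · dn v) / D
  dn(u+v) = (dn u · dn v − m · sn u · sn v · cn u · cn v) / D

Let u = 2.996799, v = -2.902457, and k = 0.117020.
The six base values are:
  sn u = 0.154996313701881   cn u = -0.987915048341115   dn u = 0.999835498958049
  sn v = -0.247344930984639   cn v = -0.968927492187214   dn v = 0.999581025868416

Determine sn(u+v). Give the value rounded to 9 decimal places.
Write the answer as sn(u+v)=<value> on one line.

sn(u+v)=0.094200211

m = k² = 0.0136936804
D = 1 − m·sn²u·sn²v = 0.999979873467665
sn(u+v) = (sn u·cn v·dn v + sn v·cn u·dn u)/D = 0.09419831475135832/0.999979873467665 = 0.09420021067494443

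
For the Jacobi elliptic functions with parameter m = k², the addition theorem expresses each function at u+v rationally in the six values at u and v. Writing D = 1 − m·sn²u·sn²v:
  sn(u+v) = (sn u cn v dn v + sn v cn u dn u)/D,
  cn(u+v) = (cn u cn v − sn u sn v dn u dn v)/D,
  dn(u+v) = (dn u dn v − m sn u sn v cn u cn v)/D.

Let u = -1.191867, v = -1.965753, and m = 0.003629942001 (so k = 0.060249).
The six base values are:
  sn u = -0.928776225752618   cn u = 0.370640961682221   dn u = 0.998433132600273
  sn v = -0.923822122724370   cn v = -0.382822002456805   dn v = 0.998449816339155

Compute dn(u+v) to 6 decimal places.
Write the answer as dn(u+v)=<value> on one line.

m = k² = 0.003629942001
D = 1 − m·sn²u·sn²v = 0.9973276177270955
dn(u+v) = (dn u·dn v − m·sn u·sn v·cn u·cn v)/D = 0.9973273037550867/0.9973276177270955 = 0.9999996851866897

dn(u+v)=1.000000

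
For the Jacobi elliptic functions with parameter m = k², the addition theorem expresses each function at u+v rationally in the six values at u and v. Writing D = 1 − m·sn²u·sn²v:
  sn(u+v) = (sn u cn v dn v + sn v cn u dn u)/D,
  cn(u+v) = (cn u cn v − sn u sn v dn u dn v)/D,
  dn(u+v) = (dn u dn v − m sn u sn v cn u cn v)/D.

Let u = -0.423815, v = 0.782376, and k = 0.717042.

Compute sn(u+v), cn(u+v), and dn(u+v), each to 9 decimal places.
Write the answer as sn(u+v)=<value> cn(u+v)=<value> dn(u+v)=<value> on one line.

sn u = -0.4055192484513372, cn u = 0.9140865052802512, dn u = 0.9567916634767572
sn v = 0.6789877885534862, cn v = 0.7341495644589366, dn v = 0.8734784777512316
m = k² = 0.514149229764
D = 1 − m·sn²u·sn²v = 0.961020517993927
sn(u+v) = (sn u·cn v·dn v + sn v·cn u·dn u)/D = 0.3337913341638903/0.961020517993927 = 0.3473300807985451
cn(u+v) = (cn u·cn v − sn u·sn v·dn u·dn v)/D = 0.9011902025890017/0.961020517993927 = 0.9377429365089753
dn(u+v) = (dn u·dn v − m·sn u·sn v·cn u·cn v)/D = 0.9307393022624993/0.961020517993927 = 0.9684905627253018

sn(u+v)=0.347330081 cn(u+v)=0.937742937 dn(u+v)=0.968490563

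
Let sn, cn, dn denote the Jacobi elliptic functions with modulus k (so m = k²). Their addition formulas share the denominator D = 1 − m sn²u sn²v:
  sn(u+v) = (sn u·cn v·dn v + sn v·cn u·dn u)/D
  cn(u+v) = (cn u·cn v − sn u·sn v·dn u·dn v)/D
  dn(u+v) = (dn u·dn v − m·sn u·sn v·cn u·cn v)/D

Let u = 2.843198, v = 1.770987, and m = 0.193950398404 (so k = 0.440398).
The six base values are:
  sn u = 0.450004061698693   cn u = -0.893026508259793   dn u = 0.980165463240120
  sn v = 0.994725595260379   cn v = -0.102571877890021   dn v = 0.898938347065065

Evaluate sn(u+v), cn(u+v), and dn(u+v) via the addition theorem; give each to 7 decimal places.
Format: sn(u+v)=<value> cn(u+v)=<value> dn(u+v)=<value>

sn(u+v)=-0.9490733 cn(u+v)=-0.3150554 dn(u+v)=0.9084608

m = k² = 0.193950398404
D = 1 − m·sn²u·sn²v = 0.9611375542092269
sn(u+v) = (sn u·cn v·dn v + sn v·cn u·dn u)/D = -0.9121899641859389/0.9611375542092269 = -0.9490732728016652
cn(u+v) = (cn u·cn v − sn u·sn v·dn u·dn v)/D = -0.3028116037237511/0.9611375542092269 = -0.315055428224203
dn(u+v) = (dn u·dn v − m·sn u·sn v·cn u·cn v)/D = 0.8731558326907616/0.9611375542092269 = 0.9084608429530651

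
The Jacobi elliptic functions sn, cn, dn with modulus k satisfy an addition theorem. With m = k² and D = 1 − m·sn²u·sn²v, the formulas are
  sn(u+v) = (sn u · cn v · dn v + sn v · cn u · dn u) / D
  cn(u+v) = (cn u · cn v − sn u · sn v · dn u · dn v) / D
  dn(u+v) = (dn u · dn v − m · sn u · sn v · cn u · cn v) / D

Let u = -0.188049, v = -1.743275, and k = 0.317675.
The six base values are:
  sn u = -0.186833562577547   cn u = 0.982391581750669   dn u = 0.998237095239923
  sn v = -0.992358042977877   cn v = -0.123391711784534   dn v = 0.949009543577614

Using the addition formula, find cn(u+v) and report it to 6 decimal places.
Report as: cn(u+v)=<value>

m = k² = 0.100917405625
D = 1 − m·sn²u·sn²v = 0.9965309332587836
cn(u+v) = (cn u·cn v − sn u·sn v·dn u·dn v)/D = -0.2968606552805067/0.9965309332587836 = -0.2978940696900741

cn(u+v)=-0.297894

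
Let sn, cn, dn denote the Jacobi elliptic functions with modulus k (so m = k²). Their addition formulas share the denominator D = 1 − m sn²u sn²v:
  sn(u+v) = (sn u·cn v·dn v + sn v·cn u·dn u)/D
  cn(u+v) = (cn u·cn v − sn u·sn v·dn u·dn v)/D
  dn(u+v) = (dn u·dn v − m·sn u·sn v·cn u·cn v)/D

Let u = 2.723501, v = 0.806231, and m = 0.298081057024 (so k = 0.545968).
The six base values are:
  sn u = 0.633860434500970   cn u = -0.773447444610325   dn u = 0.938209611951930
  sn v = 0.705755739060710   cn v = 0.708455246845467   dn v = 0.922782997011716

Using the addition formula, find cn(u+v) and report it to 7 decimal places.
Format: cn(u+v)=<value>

cn(u+v)=-0.9945825

m = k² = 0.298081057024
D = 1 − m·sn²u·sn²v = 0.9403472454723618
cn(u+v) = (cn u·cn v − sn u·sn v·dn u·dn v)/D = -0.9352529244922169/0.9403472454723618 = -0.9945825108706669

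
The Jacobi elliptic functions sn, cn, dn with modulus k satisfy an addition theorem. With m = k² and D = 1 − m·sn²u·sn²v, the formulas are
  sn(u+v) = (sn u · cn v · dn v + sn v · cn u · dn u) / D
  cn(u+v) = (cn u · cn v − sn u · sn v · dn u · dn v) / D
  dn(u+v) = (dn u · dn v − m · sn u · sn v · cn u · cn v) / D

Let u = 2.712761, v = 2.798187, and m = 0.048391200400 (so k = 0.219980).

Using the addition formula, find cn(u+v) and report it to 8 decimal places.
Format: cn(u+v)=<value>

sn u = 0.450315092523834, cn u = -0.8928697091094819, dn u = 0.9950814309289683
sn v = 0.3728183737253928, cn v = -0.9279043378564157, dn v = 0.9966312937901609
m = k² = 0.0483912004
D = 1 − m·sn²u·sn²v = 0.9986360639246881
cn(u+v) = (cn u·cn v − sn u·sn v·dn u·dn v)/D = 0.6620004693766728/0.9986360639246881 = 0.6629046289145406

cn(u+v)=0.66290463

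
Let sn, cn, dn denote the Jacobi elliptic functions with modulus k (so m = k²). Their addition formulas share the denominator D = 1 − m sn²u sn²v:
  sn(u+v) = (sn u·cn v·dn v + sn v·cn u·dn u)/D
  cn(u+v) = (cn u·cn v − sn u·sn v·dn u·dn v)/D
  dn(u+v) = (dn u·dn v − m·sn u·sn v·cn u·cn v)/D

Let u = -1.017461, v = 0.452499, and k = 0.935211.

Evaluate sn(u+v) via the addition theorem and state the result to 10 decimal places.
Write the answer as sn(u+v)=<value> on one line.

sn u = -0.779801173492242, cn u = 0.6260272596461933, dn u = 0.6842168312378397
sn v = 0.425606550887592, cn v = 0.904908317920422, dn v = 0.9173715628049186
m = k² = 0.874619614521
D = 1 − m·sn²u·sn²v = 0.9036606771397364
sn(u+v) = (sn u·cn v·dn v + sn v·cn u·dn u)/D = -0.4650383059451092/0.9036606771397364 = -0.5146160696258764

sn(u+v)=-0.5146160696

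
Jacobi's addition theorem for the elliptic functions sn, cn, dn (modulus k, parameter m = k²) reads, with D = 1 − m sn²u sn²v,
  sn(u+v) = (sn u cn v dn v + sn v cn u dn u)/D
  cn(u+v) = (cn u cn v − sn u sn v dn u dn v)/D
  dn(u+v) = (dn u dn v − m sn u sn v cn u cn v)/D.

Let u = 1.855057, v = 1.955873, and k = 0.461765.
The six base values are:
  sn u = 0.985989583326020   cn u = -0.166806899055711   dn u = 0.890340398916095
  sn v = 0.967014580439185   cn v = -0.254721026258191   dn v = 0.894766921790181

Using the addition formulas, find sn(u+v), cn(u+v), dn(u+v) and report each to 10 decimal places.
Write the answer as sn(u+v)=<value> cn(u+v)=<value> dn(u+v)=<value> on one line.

m = k² = 0.213226915225
D = 1 − m·sn²u·sn²v = 0.8061558396545668
sn(u+v) = (sn u·cn v·dn v + sn v·cn u·dn u)/D = -0.368338845239458/0.8061558396545668 = -0.4569077430454254
cn(u+v) = (cn u·cn v − sn u·sn v·dn u·dn v)/D = -0.7170869772188184/0.8061558396545668 = -0.8895140888963679
dn(u+v) = (dn u·dn v − m·sn u·sn v·cn u·cn v)/D = 0.7880088799492922/0.8061558396545668 = 0.9774895140460057

sn(u+v)=-0.4569077430 cn(u+v)=-0.8895140889 dn(u+v)=0.9774895140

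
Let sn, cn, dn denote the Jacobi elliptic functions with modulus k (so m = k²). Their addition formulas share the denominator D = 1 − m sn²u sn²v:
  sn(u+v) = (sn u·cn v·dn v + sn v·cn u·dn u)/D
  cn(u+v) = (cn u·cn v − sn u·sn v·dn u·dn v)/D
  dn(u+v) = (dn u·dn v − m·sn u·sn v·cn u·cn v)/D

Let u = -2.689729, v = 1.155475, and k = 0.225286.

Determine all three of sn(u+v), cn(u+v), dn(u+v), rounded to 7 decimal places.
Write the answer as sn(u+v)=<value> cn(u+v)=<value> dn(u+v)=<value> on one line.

sn(u+v)=-0.9984548 cn(u+v)=0.0555691 dn(u+v)=0.9743731

sn u = -0.4723375327516426, cn u = -0.8814177529152059, dn u = 0.9943222274343474
sn v = 0.9109165460992161, cn v = 0.4125906519089772, dn v = 0.9787165511882154
m = k² = 0.050753781796
D = 1 − m·sn²u·sn²v = 0.990604270540612
sn(u+v) = (sn u·cn v·dn v + sn v·cn u·dn u)/D = -0.98907363124425/0.990604270540612 = -0.998454842824848
cn(u+v) = (cn u·cn v − sn u·sn v·dn u·dn v)/D = 0.05504700528286289/0.990604270540612 = 0.05556911767887045
dn(u+v) = (dn u·dn v − m·sn u·sn v·cn u·cn v)/D = 0.9652181560772934/0.990604270540612 = 0.9743731021374818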